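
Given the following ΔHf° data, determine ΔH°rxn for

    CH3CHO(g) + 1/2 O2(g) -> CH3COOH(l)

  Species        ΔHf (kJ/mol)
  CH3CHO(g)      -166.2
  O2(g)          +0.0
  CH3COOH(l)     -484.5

Products: 1·(-484.5) = -484.5
Reactants: 1·(-166.2) + 1/2·(+0.0) = -166.2
ΔH°rxn = (-484.5) − (-166.2) = -318.3 kJ/mol

ΔH°rxn = -318.3 kJ/mol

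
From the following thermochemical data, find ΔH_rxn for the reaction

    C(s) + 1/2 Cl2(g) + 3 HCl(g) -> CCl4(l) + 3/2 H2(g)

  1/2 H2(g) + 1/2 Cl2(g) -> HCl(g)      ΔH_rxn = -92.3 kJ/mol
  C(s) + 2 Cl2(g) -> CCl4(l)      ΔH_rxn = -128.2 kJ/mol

ΔH_rxn = 148.7 kJ/mol

equation 1 reversed and × 3: (-3)·(-92.3) = +276.9 kJ/mol
equation 2 as written: -128.2 kJ/mol
Combining the equations, ΔH_rxn = (-3)·(-92.3) + (1)·(-128.2) = 148.7 kJ/mol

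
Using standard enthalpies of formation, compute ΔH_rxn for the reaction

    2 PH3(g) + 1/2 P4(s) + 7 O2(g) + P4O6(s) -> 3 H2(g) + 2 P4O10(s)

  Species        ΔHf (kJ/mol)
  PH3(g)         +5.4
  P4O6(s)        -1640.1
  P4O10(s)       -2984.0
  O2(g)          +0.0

Products: 3·(+0.0) + 2·(-2984.0) = -5968.0
Reactants: 2·(+5.4) + 1/2·(+0.0) + 7·(+0.0) + 1·(-1640.1) = -1629.3
ΔH_rxn = (-5968.0) − (-1629.3) = -4338.7 kJ/mol

ΔH_rxn = -4338.7 kJ/mol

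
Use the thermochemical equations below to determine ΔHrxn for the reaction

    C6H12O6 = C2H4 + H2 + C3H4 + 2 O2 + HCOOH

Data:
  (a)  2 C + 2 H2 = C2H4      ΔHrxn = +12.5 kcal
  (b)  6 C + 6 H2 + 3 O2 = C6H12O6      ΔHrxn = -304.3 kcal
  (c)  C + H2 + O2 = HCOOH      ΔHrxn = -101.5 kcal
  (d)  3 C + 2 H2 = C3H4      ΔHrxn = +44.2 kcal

ΔHrxn = 259.5 kcal

(a) as written (C2H4 already on the product side): +12.5 kcal
(b) reversed (reverse to put C6H12O6 on the reactant side): +304.3 kcal
(c) as written (HCOOH already on the product side): -101.5 kcal
(d) as written (C3H4 already on the product side): +44.2 kcal
ΔHrxn = (+12.5) + (+304.3) + (-101.5) + (+44.2) = 259.5 kcal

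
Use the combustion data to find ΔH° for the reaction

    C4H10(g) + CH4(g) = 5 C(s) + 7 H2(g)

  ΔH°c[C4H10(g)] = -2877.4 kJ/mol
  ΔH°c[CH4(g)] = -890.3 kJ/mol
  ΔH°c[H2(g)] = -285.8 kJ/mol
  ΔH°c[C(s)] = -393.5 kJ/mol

Using ΔH = Σ nΔHc°(reactants) − Σ nΔHc°(products):
= [1·(-2877.4) + 1·(-890.3)] − [5·(-393.5) + 7·(-285.8)]
= 200.4 kJ/mol

ΔH° = 200.4 kJ/mol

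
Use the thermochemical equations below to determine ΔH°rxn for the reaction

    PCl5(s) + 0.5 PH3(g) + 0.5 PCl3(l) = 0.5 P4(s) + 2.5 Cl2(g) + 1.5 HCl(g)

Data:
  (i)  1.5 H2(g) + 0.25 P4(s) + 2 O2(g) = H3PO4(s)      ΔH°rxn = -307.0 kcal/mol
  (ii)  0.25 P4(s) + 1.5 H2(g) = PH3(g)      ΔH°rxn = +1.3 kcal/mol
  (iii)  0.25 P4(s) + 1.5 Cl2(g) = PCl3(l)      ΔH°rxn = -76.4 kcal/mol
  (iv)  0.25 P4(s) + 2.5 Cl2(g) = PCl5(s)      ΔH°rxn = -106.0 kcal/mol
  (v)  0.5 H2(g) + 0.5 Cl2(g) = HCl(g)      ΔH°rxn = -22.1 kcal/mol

(i): not needed (H3PO4(s) appears nowhere else).
(ii) reversed and × 1/2 (reverse to put PH3(g) on the reactant side; ×1/2 to match 1/2 PH3(g) in the target): (-1/2)·(+1.3) = -0.65 kcal/mol
(iii) reversed and × 1/2 (reverse to put PCl3(l) on the reactant side; scale by 1/2 for the 1/2 PCl3(l)): (-1/2)·(-76.4) = +38.2 kcal/mol
(iv) reversed (reverse to put PCl5(s) on the reactant side): +106.0 kcal/mol
(v) × 3/2 (scale by 3/2 for the 3/2 HCl(g)): (3/2)·(-22.1) = -33.15 kcal/mol
By Hess's law, ΔH°rxn = (-0.65) + (+38.2) + (+106.0) + (-33.15) = 110.4 kcal/mol

ΔH°rxn = 110.4 kcal/mol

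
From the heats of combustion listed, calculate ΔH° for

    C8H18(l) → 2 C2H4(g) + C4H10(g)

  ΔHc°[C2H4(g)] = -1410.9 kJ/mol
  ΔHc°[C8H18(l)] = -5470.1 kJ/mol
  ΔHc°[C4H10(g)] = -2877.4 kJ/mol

ΔH° = 229.1 kJ/mol

With combustion enthalpies, reactants minus products:
= [1·(-5470.1)] − [2·(-1410.9) + 1·(-2877.4)]
= 229.1 kJ/mol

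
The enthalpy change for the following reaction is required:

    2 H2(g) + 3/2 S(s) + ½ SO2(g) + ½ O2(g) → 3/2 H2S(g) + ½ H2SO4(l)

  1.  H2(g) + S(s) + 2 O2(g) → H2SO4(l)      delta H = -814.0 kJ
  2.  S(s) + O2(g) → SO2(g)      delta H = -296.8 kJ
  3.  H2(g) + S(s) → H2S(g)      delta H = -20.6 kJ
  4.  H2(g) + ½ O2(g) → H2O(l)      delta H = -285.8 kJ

delta H = -289.5 kJ

eq. 1 × 1/2: (1/2)·(-814.0) = -407.0 kJ
eq. 2 reversed and × 1/2: (-1/2)·(-296.8) = +148.4 kJ
eq. 3 × 3/2: (3/2)·(-20.6) = -30.9 kJ
eq. 4: not needed.
Since enthalpy is a state function, delta H = (1/2)·(-814.0) + (-1/2)·(-296.8) + (3/2)·(-20.6) = -289.5 kJ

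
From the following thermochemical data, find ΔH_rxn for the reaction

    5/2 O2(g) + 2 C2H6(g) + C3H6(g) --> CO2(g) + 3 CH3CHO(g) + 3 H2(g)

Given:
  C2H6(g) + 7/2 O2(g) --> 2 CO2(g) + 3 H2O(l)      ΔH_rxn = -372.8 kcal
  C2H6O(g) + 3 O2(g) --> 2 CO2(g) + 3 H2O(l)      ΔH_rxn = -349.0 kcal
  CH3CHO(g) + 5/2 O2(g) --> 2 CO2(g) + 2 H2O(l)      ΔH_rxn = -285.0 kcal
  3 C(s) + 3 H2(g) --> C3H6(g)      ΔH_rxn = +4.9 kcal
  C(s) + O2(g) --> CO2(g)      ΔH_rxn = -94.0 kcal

ΔH_rxn = -177.5 kcal

equation 1 × 2 (×2 to match 2 C2H6(g) in the target): (2)·(-372.8) = -745.6 kcal
equation 2: not needed (C2H6O(g) appears nowhere else).
equation 3 reversed and × 3 (reverse to put CH3CHO(g) on the product side; ×3 to match 3 CH3CHO(g) in the target): (-3)·(-285.0) = +855.0 kcal
equation 4 reversed (C3H6(g) must end up as a reactant): -4.9 kcal
equation 5 × 3: (3)·(-94.0) = -282.0 kcal
Combining the equations, ΔH_rxn = (-745.6) + (+855.0) + (-4.9) + (-282.0) = -177.5 kcal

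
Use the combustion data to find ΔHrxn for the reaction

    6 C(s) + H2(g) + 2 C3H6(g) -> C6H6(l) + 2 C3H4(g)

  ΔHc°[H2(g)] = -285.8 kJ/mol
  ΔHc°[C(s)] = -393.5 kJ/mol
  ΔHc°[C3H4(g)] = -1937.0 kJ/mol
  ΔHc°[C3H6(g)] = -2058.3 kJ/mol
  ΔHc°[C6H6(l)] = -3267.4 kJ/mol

With combustion enthalpies, reactants minus products:
= [6·(-393.5) + 1·(-285.8) + 2·(-2058.3)] − [1·(-3267.4) + 2·(-1937.0)]
= 378.0 kJ/mol

ΔHrxn = 378.0 kJ/mol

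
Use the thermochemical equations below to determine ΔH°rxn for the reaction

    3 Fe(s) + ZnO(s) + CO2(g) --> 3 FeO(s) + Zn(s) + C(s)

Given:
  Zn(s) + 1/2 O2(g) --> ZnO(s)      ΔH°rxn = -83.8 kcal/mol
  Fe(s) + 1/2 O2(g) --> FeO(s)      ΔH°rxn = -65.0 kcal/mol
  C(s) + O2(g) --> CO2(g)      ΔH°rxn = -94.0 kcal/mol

equation 1 reversed: +83.8 kcal/mol
equation 2 × 3: (3)·(-65.0) = -195.0 kcal/mol
equation 3 reversed: +94.0 kcal/mol
ΔH°rxn = (-1)·(-83.8) + (3)·(-65.0) + (-1)·(-94.0) = -17.2 kcal/mol

ΔH°rxn = -17.2 kcal/mol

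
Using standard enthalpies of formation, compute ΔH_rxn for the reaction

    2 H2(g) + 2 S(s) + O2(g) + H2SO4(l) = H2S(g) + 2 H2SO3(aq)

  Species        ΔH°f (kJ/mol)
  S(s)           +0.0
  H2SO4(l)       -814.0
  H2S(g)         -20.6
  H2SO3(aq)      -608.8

ΔH_rxn = -424.2 kJ/mol

Products: 1·(-20.6) + 2·(-608.8) = -1238.2
Reactants: 2·(+0.0) + 2·(+0.0) + 1·(+0.0) + 1·(-814.0) = -814.0
ΔH_rxn = (-1238.2) − (-814.0) = -424.2 kJ/mol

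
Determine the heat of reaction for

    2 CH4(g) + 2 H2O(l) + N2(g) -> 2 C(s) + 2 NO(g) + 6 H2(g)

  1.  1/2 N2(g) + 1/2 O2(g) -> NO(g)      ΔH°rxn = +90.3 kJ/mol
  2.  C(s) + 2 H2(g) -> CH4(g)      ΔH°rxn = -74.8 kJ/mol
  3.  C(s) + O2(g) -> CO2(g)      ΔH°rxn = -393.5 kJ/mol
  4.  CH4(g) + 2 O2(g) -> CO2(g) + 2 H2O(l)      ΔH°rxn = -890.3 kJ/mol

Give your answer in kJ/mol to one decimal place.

ΔH°rxn = 901.8 kJ/mol

eq. 1 × 2: (2)·(+90.3) = +180.6 kJ/mol
eq. 2 reversed and × 3: (-3)·(-74.8) = +224.4 kJ/mol
eq. 3 as written: -393.5 kJ/mol
eq. 4 reversed: +890.3 kJ/mol
By Hess's law, ΔH°rxn = (+180.6) + (+224.4) + (-393.5) + (+890.3) = 901.8 kJ/mol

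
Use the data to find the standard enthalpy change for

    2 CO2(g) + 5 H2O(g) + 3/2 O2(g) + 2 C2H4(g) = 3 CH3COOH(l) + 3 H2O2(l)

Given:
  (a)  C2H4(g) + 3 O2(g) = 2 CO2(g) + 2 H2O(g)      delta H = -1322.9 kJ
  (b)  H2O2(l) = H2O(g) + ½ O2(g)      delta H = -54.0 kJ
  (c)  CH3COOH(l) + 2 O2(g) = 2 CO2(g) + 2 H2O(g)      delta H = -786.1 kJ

delta H = -125.5 kJ

(a) × 2 (scale by 2 for the 2 C2H4(g)): (2)·(-1322.9) = -2645.8 kJ
(b) reversed and × 3 (reverse to put H2O2(l) on the product side; ×3 to match 3 H2O2(l) in the target): (-3)·(-54.0) = +162.0 kJ
(c) reversed and × 3 (reverse to put CH3COOH(l) on the product side; scale by 3 for the 3 CH3COOH(l)): (-3)·(-786.1) = +2358.3 kJ
delta H = (-2645.8) + (+162.0) + (+2358.3) = -125.5 kJ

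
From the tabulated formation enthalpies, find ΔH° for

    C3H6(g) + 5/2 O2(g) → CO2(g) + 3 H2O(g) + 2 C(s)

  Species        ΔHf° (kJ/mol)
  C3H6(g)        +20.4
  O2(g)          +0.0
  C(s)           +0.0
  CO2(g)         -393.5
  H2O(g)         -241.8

ΔH° = -1139.3 kJ/mol

Products: 1·(-393.5) + 3·(-241.8) + 2·(+0.0) = -1118.9
Reactants: 1·(+20.4) + 5/2·(+0.0) = +20.4
ΔH° = (-1118.9) − (+20.4) = -1139.3 kJ/mol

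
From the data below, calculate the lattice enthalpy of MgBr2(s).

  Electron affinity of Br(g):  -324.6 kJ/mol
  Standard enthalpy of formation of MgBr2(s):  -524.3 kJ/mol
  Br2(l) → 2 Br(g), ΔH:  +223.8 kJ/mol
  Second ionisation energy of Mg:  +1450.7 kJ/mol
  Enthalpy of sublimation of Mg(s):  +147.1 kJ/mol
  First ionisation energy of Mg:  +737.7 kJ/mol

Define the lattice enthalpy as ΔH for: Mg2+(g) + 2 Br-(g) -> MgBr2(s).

U = -2434.4 kJ/mol

ΔHf° = 1·ΔHsub + 1·(ΣIE) + 1·D(Br2) + 2·EA + U
-524.3 = 1·(+147.1) + 1·(+2188.4) + 1·(+223.8) + 2·(-324.6) + U
U = -524.3 − (+1910.1) = -2434.4 kJ/mol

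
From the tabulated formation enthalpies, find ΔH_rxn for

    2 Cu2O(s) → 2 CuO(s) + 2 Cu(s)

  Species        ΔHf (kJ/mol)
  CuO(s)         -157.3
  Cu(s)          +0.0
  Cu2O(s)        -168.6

ΔH_rxn = 22.6 kJ/mol

Products: 2·(-157.3) + 2·(+0.0) = -314.6
Reactants: 2·(-168.6) = -337.2
ΔH_rxn = (-314.6) − (-337.2) = 22.6 kJ/mol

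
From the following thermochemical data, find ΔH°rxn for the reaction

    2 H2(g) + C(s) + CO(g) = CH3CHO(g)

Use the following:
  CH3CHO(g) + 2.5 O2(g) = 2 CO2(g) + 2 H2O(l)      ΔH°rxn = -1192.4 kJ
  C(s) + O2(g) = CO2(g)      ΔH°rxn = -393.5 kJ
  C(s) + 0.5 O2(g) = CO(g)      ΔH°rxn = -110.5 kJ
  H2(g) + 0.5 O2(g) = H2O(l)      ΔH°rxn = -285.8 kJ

ΔH°rxn = -55.7 kJ

equation 1 reversed (reverse to put CH3CHO(g) on the product side): +1192.4 kJ
equation 2 × 2: (2)·(-393.5) = -787.0 kJ
equation 3 reversed (CO(g) must end up as a reactant): +110.5 kJ
equation 4 × 2 (×2 to match 2 H2(g) in the target): (2)·(-285.8) = -571.6 kJ
ΔH°rxn = (+1192.4) + (-787.0) + (+110.5) + (-571.6) = -55.7 kJ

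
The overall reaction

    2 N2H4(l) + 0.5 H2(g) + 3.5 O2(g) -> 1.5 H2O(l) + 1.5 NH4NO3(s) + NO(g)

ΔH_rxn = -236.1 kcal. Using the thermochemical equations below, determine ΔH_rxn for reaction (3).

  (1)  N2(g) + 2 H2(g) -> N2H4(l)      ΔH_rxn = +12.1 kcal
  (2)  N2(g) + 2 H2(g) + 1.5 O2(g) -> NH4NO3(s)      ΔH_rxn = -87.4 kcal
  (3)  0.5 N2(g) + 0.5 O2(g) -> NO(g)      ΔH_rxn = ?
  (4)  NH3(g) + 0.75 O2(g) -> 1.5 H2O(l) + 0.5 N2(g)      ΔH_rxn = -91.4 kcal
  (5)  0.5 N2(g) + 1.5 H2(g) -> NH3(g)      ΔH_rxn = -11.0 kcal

(1) reversed and × 2: (-2)·(+12.1) = -24.2 kcal
(2) × 3/2: (3/2)·(-87.4) = -131.1 kcal
(3) as written: contributes x
(4) as written: -91.4 kcal
(5) as written: -11.0 kcal
-236.1 = (-24.2) + (-131.1) + (-91.4) + (-11.0) + x
x = (-236.1 − (-257.7)) / (1) = 21.6 kcal

ΔH_rxn = 21.6 kcal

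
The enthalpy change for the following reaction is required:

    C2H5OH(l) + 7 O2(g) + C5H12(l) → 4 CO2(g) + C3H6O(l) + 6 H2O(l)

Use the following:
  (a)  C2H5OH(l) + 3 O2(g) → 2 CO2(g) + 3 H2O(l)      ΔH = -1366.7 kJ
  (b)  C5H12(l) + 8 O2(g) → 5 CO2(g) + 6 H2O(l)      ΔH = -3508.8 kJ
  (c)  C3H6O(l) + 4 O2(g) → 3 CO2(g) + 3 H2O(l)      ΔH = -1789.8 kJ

(a) as written: -1366.7 kJ
(b) as written: -3508.8 kJ
(c) reversed: +1789.8 kJ
Combining the equations, ΔH = (1)·(-1366.7) + (1)·(-3508.8) + (-1)·(-1789.8) = -3085.7 kJ

ΔH = -3085.7 kJ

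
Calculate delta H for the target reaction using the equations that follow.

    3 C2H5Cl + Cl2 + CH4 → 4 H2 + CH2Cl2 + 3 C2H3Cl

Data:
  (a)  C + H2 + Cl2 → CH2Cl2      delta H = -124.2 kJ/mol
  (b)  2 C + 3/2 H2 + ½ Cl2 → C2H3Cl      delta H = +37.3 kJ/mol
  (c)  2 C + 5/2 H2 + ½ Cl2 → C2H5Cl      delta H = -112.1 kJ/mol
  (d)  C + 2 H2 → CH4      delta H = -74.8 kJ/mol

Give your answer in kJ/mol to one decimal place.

(a) as written (CH2Cl2 already on the product side): -124.2 kJ/mol
(b) × 3 (scale by 3 for the 3 C2H3Cl): (3)·(+37.3) = +111.9 kJ/mol
(c) reversed and × 3 (reverse to put C2H5Cl on the reactant side; ×3 to match 3 C2H5Cl in the target): (-3)·(-112.1) = +336.3 kJ/mol
(d) reversed (CH4 must end up as a reactant): +74.8 kJ/mol
Since enthalpy is a state function, delta H = (-124.2) + (+111.9) + (+336.3) + (+74.8) = 398.8 kJ/mol

delta H = 398.8 kJ/mol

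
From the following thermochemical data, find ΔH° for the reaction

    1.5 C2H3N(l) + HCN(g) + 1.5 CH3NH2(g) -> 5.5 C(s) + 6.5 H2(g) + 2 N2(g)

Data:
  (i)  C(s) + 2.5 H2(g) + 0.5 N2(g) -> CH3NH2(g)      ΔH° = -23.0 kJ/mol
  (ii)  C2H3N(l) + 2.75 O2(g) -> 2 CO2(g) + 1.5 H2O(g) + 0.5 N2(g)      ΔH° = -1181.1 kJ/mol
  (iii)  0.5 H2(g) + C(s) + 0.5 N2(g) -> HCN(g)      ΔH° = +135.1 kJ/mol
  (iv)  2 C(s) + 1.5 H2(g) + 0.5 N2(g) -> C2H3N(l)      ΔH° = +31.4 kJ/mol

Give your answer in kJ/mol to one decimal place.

(i) reversed and × 3/2 (CH3NH2(g) must end up as a reactant; scale by 3/2 for the 3/2 CH3NH2(g)): (-3/2)·(-23.0) = +34.5 kJ/mol
(ii): not needed (O2(g) appears nowhere else).
(iii) reversed (reverse to put HCN(g) on the reactant side): -135.1 kJ/mol
(iv) reversed and × 3/2: (-3/2)·(+31.4) = -47.1 kJ/mol
ΔH° = (+34.5) + (-135.1) + (-47.1) = -147.7 kJ/mol

ΔH° = -147.7 kJ/mol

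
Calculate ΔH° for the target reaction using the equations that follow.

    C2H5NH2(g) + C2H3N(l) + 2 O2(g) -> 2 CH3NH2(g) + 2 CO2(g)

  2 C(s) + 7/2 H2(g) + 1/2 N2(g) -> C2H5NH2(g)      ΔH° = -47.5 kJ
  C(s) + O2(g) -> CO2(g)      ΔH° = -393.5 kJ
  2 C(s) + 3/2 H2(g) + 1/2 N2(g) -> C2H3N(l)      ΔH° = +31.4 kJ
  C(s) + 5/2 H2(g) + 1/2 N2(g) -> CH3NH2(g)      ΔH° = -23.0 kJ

equation 1 reversed (C2H5NH2(g) must end up as a reactant): +47.5 kJ
equation 2 × 2 (×2 to match 2 CO2(g) in the target): (2)·(-393.5) = -787.0 kJ
equation 3 reversed (reverse to put C2H3N(l) on the reactant side): -31.4 kJ
equation 4 × 2 (×2 to match 2 CH3NH2(g) in the target): (2)·(-23.0) = -46.0 kJ
Combining the equations, ΔH° = (-1)·(-47.5) + (2)·(-393.5) + (-1)·(+31.4) + (2)·(-23.0) = -816.9 kJ

ΔH° = -816.9 kJ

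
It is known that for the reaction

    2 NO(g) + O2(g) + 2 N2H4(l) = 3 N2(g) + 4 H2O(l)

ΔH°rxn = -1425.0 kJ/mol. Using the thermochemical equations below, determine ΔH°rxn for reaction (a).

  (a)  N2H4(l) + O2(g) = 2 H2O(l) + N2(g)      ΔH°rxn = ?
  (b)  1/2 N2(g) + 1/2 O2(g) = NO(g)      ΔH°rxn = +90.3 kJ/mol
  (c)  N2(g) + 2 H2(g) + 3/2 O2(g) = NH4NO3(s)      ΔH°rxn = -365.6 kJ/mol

(a) × 2 (scale by 2 for the 2 N2H4(l)): contributes 2·x
(b) reversed and × 2 (NO(g) must end up as a reactant; scale by 2 for the 2 NO(g)): (-2)·(+90.3) = -180.6 kJ/mol
(c): not needed (NH4NO3(s) appears nowhere else).
-1425.0 = (-180.6) + 2·x
x = (-1425.0 − (-180.6)) / (2) = -622.2 kJ/mol

ΔH°rxn = -622.2 kJ/mol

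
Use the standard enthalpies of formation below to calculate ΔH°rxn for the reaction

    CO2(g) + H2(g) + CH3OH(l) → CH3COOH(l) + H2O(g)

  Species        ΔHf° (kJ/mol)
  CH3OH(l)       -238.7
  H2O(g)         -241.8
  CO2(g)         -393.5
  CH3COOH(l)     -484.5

Products: 1·(-484.5) + 1·(-241.8) = -726.3
Reactants: 1·(-393.5) + 1·(+0.0) + 1·(-238.7) = -632.2
ΔH°rxn = (-726.3) − (-632.2) = -94.1 kJ/mol

ΔH°rxn = -94.1 kJ/mol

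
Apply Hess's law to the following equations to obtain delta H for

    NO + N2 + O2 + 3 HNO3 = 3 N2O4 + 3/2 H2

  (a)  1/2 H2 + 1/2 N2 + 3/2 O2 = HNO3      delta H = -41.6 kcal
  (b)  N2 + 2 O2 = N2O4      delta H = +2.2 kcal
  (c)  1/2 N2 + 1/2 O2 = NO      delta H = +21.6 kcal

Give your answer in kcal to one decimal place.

(a) reversed and × 3: (-3)·(-41.6) = +124.8 kcal
(b) × 3: (3)·(+2.2) = +6.6 kcal
(c) reversed: -21.6 kcal
delta H = (+124.8) + (+6.6) + (-21.6) = 109.8 kcal

delta H = 109.8 kcal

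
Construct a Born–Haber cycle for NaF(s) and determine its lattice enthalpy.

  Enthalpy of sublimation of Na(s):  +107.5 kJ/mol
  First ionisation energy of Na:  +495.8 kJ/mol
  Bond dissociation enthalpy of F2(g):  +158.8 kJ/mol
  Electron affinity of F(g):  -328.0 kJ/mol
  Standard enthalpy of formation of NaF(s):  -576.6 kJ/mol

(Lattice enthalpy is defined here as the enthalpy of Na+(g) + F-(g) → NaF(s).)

ΔHf° = 1·ΔHsub + 1·(ΣIE) + 1/2·D(F2) + 1·EA + U
-576.6 = 1·(+107.5) + 1·(+495.8) + 1/2·(+158.8) + 1·(-328.0) + U
U = -576.6 − (+354.7) = -931.3 kJ/mol

U = -931.3 kJ/mol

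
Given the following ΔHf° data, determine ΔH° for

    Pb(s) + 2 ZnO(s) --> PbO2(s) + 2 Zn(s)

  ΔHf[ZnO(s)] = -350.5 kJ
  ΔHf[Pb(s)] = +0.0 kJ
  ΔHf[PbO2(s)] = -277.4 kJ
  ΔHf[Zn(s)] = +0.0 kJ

ΔH° = 423.6 kJ

Products: 1·(-277.4) + 2·(+0.0) = -277.4
Reactants: 1·(+0.0) + 2·(-350.5) = -701.0
ΔH° = (-277.4) − (-701.0) = 423.6 kJ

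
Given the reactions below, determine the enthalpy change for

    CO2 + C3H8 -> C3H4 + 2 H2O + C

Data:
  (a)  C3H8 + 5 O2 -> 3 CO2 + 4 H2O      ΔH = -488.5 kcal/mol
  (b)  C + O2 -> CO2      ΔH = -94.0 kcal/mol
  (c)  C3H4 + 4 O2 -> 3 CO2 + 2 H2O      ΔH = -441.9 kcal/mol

ΔH = 47.4 kcal/mol

(a) as written: -488.5 kcal/mol
(b) reversed: +94.0 kcal/mol
(c) reversed: +441.9 kcal/mol
Summing the manipulated equations, ΔH = (1)·(-488.5) + (-1)·(-94.0) + (-1)·(-441.9) = 47.4 kcal/mol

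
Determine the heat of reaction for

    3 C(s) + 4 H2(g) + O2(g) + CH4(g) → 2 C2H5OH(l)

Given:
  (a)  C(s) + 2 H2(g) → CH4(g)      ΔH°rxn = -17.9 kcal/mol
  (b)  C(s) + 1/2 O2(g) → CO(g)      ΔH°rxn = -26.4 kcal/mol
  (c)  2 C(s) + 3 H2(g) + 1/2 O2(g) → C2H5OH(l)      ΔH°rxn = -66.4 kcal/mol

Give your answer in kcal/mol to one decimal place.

(a) reversed: +17.9 kcal/mol
(b): not needed.
(c) × 2: (2)·(-66.4) = -132.8 kcal/mol
By Hess's law, ΔH°rxn = (+17.9) + (-132.8) = -114.9 kcal/mol

ΔH°rxn = -114.9 kcal/mol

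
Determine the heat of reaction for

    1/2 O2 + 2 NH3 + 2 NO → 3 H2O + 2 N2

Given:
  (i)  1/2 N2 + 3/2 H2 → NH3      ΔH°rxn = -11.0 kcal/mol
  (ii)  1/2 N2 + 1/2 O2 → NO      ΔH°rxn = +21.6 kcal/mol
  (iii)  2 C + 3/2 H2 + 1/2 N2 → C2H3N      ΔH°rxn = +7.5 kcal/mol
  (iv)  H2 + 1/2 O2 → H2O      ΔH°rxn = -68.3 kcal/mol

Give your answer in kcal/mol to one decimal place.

ΔH°rxn = -226.1 kcal/mol

(i) reversed and × 2 (reverse to put NH3 on the reactant side; scale by 2 for the 2 NH3): (-2)·(-11.0) = +22.0 kcal/mol
(ii) reversed and × 2 (NO must end up as a reactant; ×2 to match 2 NO in the target): (-2)·(+21.6) = -43.2 kcal/mol
(iii): not needed (C appears nowhere else).
(iv) × 3 (×3 to match 3 H2O in the target): (3)·(-68.3) = -204.9 kcal/mol
ΔH°rxn = (-2)·(-11.0) + (-2)·(+21.6) + (3)·(-68.3) = -226.1 kcal/mol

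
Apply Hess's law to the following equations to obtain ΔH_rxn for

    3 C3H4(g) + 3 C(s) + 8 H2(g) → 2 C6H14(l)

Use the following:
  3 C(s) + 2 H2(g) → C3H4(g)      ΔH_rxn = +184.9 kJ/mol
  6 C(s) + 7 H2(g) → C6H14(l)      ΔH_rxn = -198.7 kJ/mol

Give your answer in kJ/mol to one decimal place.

ΔH_rxn = -952.1 kJ/mol

equation 1 reversed and × 3 (C3H4(g) must end up as a reactant; scale by 3 for the 3 C3H4(g)): (-3)·(+184.9) = -554.7 kJ/mol
equation 2 × 2 (scale by 2 for the 2 C6H14(l)): (2)·(-198.7) = -397.4 kJ/mol
ΔH_rxn = (-3)·(+184.9) + (2)·(-198.7) = -952.1 kJ/mol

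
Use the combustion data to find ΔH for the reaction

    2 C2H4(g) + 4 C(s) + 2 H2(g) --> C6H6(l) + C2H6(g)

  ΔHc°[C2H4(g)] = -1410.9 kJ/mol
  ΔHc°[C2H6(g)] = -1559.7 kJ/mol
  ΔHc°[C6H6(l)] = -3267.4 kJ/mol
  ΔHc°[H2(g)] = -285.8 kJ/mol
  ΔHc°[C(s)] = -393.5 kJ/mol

Using ΔH = Σ nΔHc°(reactants) − Σ nΔHc°(products):
= [2·(-1410.9) + 4·(-393.5) + 2·(-285.8)] − [1·(-3267.4) + 1·(-1559.7)]
= -140.3 kJ/mol

ΔH = -140.3 kJ/mol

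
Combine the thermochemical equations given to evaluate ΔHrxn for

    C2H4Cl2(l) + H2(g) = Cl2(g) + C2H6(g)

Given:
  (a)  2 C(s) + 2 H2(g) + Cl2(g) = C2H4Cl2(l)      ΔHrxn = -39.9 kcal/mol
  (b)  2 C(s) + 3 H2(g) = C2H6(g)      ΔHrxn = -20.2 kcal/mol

ΔHrxn = 19.7 kcal/mol

(a) reversed: +39.9 kcal/mol
(b) as written: -20.2 kcal/mol
Summing the manipulated equations, ΔHrxn = (-1)·(-39.9) + (1)·(-20.2) = 19.7 kcal/mol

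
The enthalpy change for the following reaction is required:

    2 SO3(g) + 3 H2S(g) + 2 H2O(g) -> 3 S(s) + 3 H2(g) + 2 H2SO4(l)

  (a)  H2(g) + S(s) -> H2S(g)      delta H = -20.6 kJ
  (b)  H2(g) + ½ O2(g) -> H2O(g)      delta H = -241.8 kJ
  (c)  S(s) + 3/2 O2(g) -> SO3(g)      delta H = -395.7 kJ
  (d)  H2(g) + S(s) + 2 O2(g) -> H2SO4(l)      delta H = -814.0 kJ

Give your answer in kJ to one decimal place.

(a) reversed and × 3 (H2S(g) must end up as a reactant; ×3 to match 3 H2S(g) in the target): (-3)·(-20.6) = +61.8 kJ
(b) reversed and × 2 (H2O(g) must end up as a reactant; scale by 2 for the 2 H2O(g)): (-2)·(-241.8) = +483.6 kJ
(c) reversed and × 2 (SO3(g) must end up as a reactant; scale by 2 for the 2 SO3(g)): (-2)·(-395.7) = +791.4 kJ
(d) × 2 (scale by 2 for the 2 H2SO4(l)): (2)·(-814.0) = -1628.0 kJ
delta H = (-3)·(-20.6) + (-2)·(-241.8) + (-2)·(-395.7) + (2)·(-814.0) = -291.2 kJ

delta H = -291.2 kJ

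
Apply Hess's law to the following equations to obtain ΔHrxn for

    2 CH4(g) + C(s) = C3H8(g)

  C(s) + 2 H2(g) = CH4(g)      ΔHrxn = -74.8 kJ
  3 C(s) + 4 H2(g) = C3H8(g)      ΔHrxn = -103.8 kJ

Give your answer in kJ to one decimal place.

equation 1 reversed and × 2 (reverse to put CH4(g) on the reactant side; ×2 to match 2 CH4(g) in the target): (-2)·(-74.8) = +149.6 kJ
equation 2 as written (C3H8(g) already on the product side): -103.8 kJ
ΔHrxn = (-2)·(-74.8) + (1)·(-103.8) = 45.8 kJ

ΔHrxn = 45.8 kJ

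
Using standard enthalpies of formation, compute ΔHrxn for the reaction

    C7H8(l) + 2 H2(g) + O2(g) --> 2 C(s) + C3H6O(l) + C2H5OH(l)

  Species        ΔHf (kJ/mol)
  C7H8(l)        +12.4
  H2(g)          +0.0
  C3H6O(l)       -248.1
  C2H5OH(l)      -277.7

ΔHrxn = -538.2 kJ/mol

Products: 2·(+0.0) + 1·(-248.1) + 1·(-277.7) = -525.8
Reactants: 1·(+12.4) + 2·(+0.0) + 1·(+0.0) = +12.4
ΔHrxn = (-525.8) − (+12.4) = -538.2 kJ/mol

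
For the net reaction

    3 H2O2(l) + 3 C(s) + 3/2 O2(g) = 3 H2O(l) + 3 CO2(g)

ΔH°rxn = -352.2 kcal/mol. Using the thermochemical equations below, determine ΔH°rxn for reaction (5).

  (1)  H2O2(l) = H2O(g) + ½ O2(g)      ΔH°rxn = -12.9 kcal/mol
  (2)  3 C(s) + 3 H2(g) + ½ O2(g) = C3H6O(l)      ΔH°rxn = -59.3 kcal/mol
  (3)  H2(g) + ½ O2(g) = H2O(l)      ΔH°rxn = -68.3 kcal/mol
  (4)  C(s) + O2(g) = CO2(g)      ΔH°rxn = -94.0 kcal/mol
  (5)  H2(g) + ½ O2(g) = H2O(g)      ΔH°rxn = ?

ΔH°rxn = -57.8 kcal/mol

(1) × 3 (×3 to match 3 H2O2(l) in the target): (3)·(-12.9) = -38.7 kcal/mol
(2): not needed (C3H6O(l) appears nowhere else).
(3) × 3 (scale by 3 for the 3 H2O(l)): (3)·(-68.3) = -204.9 kcal/mol
(4) × 3 (scale by 3 for the 3 CO2(g)): (3)·(-94.0) = -282.0 kcal/mol
(5) reversed and × 3: contributes −3·x
-352.2 = (-38.7) + (-204.9) + (-282.0) − 3·x
x = (-352.2 − (-525.6)) / (-3) = -57.8 kcal/mol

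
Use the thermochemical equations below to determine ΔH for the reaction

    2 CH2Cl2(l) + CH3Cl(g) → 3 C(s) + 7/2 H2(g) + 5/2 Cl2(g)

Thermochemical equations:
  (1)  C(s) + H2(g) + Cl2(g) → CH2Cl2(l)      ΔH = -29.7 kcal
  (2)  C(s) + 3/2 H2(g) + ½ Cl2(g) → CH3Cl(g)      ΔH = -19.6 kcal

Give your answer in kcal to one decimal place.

(1) reversed and × 2: (-2)·(-29.7) = +59.4 kcal
(2) reversed: +19.6 kcal
Since enthalpy is a state function, ΔH = (-2)·(-29.7) + (-1)·(-19.6) = 79.0 kcal

ΔH = 79.0 kcal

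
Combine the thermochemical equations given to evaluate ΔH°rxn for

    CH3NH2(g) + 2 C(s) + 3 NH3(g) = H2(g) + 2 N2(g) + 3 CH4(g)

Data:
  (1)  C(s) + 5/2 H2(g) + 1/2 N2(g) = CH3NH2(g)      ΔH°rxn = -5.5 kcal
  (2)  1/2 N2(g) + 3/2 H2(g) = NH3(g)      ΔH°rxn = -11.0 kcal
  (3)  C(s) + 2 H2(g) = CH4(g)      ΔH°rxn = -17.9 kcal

(1) reversed (CH3NH2(g) must end up as a reactant): +5.5 kcal
(2) reversed and × 3 (NH3(g) must end up as a reactant; scale by 3 for the 3 NH3(g)): (-3)·(-11.0) = +33.0 kcal
(3) × 3 (×3 to match 3 CH4(g) in the target): (3)·(-17.9) = -53.7 kcal
ΔH°rxn = (+5.5) + (+33.0) + (-53.7) = -15.2 kcal

ΔH°rxn = -15.2 kcal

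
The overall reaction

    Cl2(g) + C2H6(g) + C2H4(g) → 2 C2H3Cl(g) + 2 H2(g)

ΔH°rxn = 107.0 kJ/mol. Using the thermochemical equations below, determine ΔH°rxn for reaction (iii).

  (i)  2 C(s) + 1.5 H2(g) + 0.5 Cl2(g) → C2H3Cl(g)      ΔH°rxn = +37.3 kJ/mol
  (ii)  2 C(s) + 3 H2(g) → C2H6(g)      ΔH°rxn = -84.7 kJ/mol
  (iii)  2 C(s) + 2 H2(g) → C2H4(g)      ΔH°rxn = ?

(i) × 2: (2)·(+37.3) = +74.6 kJ/mol
(ii) reversed: +84.7 kJ/mol
(iii) reversed: contributes −x
+107.0 = (+74.6) + (+84.7) − x
x = (+107.0 − (+159.3)) / (-1) = 52.3 kJ/mol

ΔH°rxn = 52.3 kJ/mol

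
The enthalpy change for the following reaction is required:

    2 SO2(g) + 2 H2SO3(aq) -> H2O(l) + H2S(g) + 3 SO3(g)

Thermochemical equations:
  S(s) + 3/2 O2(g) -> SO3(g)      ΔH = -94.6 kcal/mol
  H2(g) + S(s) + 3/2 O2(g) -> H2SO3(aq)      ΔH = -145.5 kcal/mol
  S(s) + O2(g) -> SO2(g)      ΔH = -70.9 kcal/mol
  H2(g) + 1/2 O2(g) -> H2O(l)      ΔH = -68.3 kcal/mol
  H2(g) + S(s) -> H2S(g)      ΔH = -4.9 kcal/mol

ΔH = 75.8 kcal/mol

equation 1 × 3: (3)·(-94.6) = -283.8 kcal/mol
equation 2 reversed and × 2: (-2)·(-145.5) = +291.0 kcal/mol
equation 3 reversed and × 2: (-2)·(-70.9) = +141.8 kcal/mol
equation 4 as written: -68.3 kcal/mol
equation 5 as written: -4.9 kcal/mol
ΔH = (-283.8) + (+291.0) + (+141.8) + (-68.3) + (-4.9) = 75.8 kcal/mol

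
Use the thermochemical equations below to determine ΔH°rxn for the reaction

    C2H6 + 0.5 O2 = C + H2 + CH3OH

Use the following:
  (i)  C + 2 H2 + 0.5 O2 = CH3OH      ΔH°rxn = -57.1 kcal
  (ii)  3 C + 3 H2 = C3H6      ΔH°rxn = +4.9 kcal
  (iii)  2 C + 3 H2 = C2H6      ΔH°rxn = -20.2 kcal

ΔH°rxn = -36.9 kcal

(i) as written: -57.1 kcal
(ii): not needed.
(iii) reversed: +20.2 kcal
ΔH°rxn = (1)·(-57.1) + (-1)·(-20.2) = -36.9 kcal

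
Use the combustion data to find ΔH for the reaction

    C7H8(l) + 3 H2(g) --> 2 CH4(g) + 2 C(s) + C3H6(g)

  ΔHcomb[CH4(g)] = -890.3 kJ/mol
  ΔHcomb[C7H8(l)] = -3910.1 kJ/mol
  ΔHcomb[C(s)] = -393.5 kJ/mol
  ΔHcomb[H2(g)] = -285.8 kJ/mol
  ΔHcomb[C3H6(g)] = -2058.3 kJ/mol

ΔH = -141.6 kJ/mol

Using ΔH = Σ nΔHc°(reactants) − Σ nΔHc°(products):
= [1·(-3910.1) + 3·(-285.8)] − [2·(-890.3) + 2·(-393.5) + 1·(-2058.3)]
= -141.6 kJ/mol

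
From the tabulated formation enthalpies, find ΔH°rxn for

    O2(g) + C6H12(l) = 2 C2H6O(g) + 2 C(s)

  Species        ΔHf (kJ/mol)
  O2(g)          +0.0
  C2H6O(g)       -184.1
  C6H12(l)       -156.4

Products: 2·(-184.1) + 2·(+0.0) = -368.2
Reactants: 1·(+0.0) + 1·(-156.4) = -156.4
ΔH°rxn = (-368.2) − (-156.4) = -211.8 kJ/mol

ΔH°rxn = -211.8 kJ/mol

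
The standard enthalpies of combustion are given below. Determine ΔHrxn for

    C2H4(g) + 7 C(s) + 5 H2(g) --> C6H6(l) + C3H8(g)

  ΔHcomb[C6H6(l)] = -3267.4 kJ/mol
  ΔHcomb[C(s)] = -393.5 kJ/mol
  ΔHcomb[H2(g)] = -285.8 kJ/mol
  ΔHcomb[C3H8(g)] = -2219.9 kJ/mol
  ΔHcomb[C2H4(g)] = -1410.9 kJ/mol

ΔHrxn = -107.1 kJ/mol

With combustion enthalpies, reactants minus products:
= [1·(-1410.9) + 7·(-393.5) + 5·(-285.8)] − [1·(-3267.4) + 1·(-2219.9)]
= -107.1 kJ/mol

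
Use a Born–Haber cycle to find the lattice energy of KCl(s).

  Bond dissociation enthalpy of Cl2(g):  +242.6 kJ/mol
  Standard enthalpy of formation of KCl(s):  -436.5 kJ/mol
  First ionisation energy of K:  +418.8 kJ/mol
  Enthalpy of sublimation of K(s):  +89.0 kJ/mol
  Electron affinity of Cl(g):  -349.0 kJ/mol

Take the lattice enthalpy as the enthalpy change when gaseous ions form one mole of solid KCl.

U = -716.6 kJ/mol

ΔHf° = 1·ΔHsub + 1·(ΣIE) + 1/2·D(Cl2) + 1·EA + U
-436.5 = 1·(+89.0) + 1·(+418.8) + 1/2·(+242.6) + 1·(-349.0) + U
U = -436.5 − (+280.1) = -716.6 kJ/mol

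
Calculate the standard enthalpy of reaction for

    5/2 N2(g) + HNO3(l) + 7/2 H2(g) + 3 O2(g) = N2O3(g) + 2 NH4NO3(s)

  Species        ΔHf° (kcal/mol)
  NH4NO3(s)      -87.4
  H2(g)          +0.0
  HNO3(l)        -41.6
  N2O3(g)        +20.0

Products: 1·(+20.0) + 2·(-87.4) = -154.8
Reactants: 5/2·(+0.0) + 1·(-41.6) + 7/2·(+0.0) + 3·(+0.0) = -41.6
ΔH°rxn = (-154.8) − (-41.6) = -113.2 kcal/mol

ΔH°rxn = -113.2 kcal/mol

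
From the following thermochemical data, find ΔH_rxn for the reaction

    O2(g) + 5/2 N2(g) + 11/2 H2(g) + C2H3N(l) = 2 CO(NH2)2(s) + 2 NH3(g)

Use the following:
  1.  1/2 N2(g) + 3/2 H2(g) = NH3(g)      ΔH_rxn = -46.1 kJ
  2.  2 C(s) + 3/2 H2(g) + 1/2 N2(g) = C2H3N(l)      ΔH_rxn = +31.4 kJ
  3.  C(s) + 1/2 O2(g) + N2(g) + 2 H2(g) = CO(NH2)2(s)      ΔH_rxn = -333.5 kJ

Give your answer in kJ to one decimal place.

eq. 1 × 2: (2)·(-46.1) = -92.2 kJ
eq. 2 reversed: -31.4 kJ
eq. 3 × 2: (2)·(-333.5) = -667.0 kJ
Combining the equations, ΔH_rxn = (-92.2) + (-31.4) + (-667.0) = -790.6 kJ

ΔH_rxn = -790.6 kJ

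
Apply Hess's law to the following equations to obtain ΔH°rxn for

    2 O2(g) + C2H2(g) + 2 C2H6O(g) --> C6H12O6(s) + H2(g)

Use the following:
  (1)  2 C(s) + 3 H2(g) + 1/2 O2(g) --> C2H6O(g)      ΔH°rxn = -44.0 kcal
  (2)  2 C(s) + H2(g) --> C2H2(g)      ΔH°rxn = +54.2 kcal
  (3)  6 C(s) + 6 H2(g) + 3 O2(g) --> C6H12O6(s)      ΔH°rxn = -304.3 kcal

(1) reversed and × 2 (reverse to put C2H6O(g) on the reactant side; ×2 to match 2 C2H6O(g) in the target): (-2)·(-44.0) = +88.0 kcal
(2) reversed (reverse to put C2H2(g) on the reactant side): -54.2 kcal
(3) as written (C6H12O6(s) already on the product side): -304.3 kcal
ΔH°rxn = (+88.0) + (-54.2) + (-304.3) = -270.5 kcal

ΔH°rxn = -270.5 kcal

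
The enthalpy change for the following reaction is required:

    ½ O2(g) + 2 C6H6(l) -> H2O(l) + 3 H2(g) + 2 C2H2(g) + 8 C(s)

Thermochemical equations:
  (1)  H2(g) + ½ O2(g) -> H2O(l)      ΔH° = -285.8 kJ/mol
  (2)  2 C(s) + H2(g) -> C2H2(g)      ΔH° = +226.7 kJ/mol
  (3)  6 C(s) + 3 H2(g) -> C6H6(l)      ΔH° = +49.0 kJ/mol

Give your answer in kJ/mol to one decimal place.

ΔH° = 69.6 kJ/mol

(1) as written (H2O(l) already on the product side): -285.8 kJ/mol
(2) × 2 (×2 to match 2 C2H2(g) in the target): (2)·(+226.7) = +453.4 kJ/mol
(3) reversed and × 2 (reverse to put C6H6(l) on the reactant side; ×2 to match 2 C6H6(l) in the target): (-2)·(+49.0) = -98.0 kJ/mol
Since enthalpy is a state function, ΔH° = (1)·(-285.8) + (2)·(+226.7) + (-2)·(+49.0) = 69.6 kJ/mol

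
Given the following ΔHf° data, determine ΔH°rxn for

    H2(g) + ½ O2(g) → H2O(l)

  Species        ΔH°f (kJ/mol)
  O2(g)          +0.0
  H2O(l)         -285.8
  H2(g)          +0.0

ΔH°rxn = -285.8 kJ/mol

ΔH°rxn = Σ nΔHf°(products) − Σ nΔHf°(reactants).
Products: 1·(-285.8) = -285.8
Reactants: 1·(+0.0) + 1/2·(+0.0) = +0.0
ΔH°rxn = (-285.8) − (+0.0) = -285.8 kJ/mol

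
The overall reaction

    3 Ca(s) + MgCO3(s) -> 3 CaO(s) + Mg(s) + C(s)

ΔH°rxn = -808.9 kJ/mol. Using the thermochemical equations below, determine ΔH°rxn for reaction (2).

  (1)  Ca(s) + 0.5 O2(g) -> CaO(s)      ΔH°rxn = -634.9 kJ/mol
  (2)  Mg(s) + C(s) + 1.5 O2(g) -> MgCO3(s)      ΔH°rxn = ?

(1) × 3: (3)·(-634.9) = -1904.7 kJ/mol
(2) reversed: contributes −x
-808.9 = (-1904.7) − x
x = (-808.9 − (-1904.7)) / (-1) = -1095.8 kJ/mol

ΔH°rxn = -1095.8 kJ/mol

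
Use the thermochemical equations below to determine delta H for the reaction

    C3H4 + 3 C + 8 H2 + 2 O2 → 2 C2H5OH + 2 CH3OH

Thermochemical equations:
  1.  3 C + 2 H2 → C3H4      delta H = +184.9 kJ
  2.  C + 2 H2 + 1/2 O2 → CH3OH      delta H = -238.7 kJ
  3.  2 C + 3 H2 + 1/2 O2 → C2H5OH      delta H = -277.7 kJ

delta H = -1217.7 kJ

eq. 1 reversed: -184.9 kJ
eq. 2 × 2: (2)·(-238.7) = -477.4 kJ
eq. 3 × 2: (2)·(-277.7) = -555.4 kJ
By Hess's law, delta H = (-184.9) + (-477.4) + (-555.4) = -1217.7 kJ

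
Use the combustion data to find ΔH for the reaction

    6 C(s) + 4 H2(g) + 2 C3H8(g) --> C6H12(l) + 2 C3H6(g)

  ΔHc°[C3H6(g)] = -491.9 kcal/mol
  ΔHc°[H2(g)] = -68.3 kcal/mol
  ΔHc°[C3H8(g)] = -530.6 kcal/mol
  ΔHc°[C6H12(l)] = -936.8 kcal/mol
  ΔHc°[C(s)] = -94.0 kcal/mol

Using ΔH = Σ nΔHc°(reactants) − Σ nΔHc°(products):
= [6·(-94.0) + 4·(-68.3) + 2·(-530.6)] − [1·(-936.8) + 2·(-491.9)]
= 22.2 kcal/mol

ΔH = 22.2 kcal/mol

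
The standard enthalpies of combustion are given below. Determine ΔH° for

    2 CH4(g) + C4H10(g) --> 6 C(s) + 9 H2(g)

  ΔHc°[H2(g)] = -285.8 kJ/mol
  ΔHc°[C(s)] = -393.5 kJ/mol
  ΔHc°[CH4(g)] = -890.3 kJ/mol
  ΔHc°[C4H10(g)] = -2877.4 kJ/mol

ΔH° = 275.2 kJ/mol

Using ΔH = Σ nΔHc°(reactants) − Σ nΔHc°(products):
= [2·(-890.3) + 1·(-2877.4)] − [6·(-393.5) + 9·(-285.8)]
= 275.2 kJ/mol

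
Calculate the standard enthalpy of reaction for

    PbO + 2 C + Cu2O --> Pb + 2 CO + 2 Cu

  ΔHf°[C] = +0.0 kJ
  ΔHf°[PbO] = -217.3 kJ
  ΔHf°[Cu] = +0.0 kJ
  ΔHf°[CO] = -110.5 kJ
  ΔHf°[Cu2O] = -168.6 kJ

ΔHrxn = 164.9 kJ

Products: 1·(+0.0) + 2·(-110.5) + 2·(+0.0) = -221.0
Reactants: 1·(-217.3) + 2·(+0.0) + 1·(-168.6) = -385.9
ΔHrxn = (-221.0) − (-385.9) = 164.9 kJ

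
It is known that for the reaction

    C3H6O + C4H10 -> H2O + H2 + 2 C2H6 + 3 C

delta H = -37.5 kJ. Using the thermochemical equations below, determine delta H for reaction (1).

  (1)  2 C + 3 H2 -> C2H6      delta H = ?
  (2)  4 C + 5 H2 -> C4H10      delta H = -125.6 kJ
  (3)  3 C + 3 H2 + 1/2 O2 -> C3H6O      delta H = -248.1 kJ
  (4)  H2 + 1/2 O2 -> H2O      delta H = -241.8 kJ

delta H = -84.7 kJ

(1) × 2 (×2 to match 2 C2H6 in the target): contributes 2·x
(2) reversed (reverse to put C4H10 on the reactant side): +125.6 kJ
(3) reversed (C3H6O must end up as a reactant): +248.1 kJ
(4) as written (H2O already on the product side): -241.8 kJ
-37.5 = (+125.6) + (+248.1) + (-241.8) + 2·x
x = (-37.5 − (+131.9)) / (2) = -84.7 kJ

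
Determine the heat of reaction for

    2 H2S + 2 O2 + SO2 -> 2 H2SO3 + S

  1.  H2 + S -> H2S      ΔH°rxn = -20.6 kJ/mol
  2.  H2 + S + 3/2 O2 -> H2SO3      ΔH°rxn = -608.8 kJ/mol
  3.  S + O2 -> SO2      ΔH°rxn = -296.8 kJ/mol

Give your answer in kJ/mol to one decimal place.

ΔH°rxn = -879.6 kJ/mol

eq. 1 reversed and × 2: (-2)·(-20.6) = +41.2 kJ/mol
eq. 2 × 2: (2)·(-608.8) = -1217.6 kJ/mol
eq. 3 reversed: +296.8 kJ/mol
Combining the equations, ΔH°rxn = (+41.2) + (-1217.6) + (+296.8) = -879.6 kJ/mol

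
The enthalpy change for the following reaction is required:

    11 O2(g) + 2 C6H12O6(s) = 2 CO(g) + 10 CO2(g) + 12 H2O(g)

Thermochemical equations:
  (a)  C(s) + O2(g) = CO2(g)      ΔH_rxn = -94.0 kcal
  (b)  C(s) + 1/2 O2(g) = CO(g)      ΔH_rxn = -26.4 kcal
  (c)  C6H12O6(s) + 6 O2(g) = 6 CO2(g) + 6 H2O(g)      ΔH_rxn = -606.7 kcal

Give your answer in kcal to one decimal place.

(a) reversed and × 2: (-2)·(-94.0) = +188.0 kcal
(b) × 2: (2)·(-26.4) = -52.8 kcal
(c) × 2: (2)·(-606.7) = -1213.4 kcal
Since enthalpy is a state function, ΔH_rxn = (+188.0) + (-52.8) + (-1213.4) = -1078.2 kcal

ΔH_rxn = -1078.2 kcal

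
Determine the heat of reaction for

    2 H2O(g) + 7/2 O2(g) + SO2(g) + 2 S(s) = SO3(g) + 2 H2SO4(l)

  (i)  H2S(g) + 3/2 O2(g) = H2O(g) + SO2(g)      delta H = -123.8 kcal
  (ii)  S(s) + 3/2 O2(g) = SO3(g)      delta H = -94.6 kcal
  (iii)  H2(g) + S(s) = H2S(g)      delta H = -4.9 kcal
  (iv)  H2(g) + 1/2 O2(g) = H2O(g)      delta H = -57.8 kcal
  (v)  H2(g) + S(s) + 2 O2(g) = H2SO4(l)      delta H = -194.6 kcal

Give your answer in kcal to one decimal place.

(i) reversed: +123.8 kcal
(ii) as written: -94.6 kcal
(iii) reversed: +4.9 kcal
(iv) reversed: +57.8 kcal
(v) × 2: (2)·(-194.6) = -389.2 kcal
By Hess's law, delta H = (-1)·(-123.8) + (1)·(-94.6) + (-1)·(-4.9) + (-1)·(-57.8) + (2)·(-194.6) = -297.3 kcal

delta H = -297.3 kcal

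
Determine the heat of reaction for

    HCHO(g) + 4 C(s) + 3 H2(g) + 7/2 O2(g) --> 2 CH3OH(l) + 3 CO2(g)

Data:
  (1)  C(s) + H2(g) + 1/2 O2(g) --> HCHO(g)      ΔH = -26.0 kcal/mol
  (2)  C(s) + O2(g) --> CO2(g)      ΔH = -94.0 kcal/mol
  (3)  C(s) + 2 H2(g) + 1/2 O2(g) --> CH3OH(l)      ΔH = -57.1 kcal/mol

(1) reversed: +26.0 kcal/mol
(2) × 3: (3)·(-94.0) = -282.0 kcal/mol
(3) × 2: (2)·(-57.1) = -114.2 kcal/mol
ΔH = (+26.0) + (-282.0) + (-114.2) = -370.2 kcal/mol

ΔH = -370.2 kcal/mol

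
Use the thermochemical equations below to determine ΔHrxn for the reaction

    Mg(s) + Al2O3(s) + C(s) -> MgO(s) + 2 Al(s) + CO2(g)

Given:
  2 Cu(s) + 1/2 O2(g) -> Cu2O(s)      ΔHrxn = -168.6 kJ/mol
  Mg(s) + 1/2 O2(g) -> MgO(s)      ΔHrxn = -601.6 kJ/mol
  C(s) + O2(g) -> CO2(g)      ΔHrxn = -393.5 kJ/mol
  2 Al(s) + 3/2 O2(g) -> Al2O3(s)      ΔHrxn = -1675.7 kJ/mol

ΔHrxn = 680.6 kJ/mol

equation 1: not needed (Cu2O(s) appears nowhere else).
equation 2 as written (MgO(s) already on the product side): -601.6 kJ/mol
equation 3 as written (CO2(g) already on the product side): -393.5 kJ/mol
equation 4 reversed (reverse to put Al2O3(s) on the reactant side): +1675.7 kJ/mol
ΔHrxn = (1)·(-601.6) + (1)·(-393.5) + (-1)·(-1675.7) = 680.6 kJ/mol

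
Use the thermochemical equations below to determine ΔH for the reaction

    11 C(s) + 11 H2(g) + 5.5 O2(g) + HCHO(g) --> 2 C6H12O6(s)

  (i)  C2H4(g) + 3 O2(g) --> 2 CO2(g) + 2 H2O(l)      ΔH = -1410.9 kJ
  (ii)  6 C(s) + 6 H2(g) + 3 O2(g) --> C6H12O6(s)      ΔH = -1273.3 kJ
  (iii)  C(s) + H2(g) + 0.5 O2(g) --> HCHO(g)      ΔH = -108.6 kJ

(i): not needed (C2H4(g) appears nowhere else).
(ii) × 2 (scale by 2 for the 2 C6H12O6(s)): (2)·(-1273.3) = -2546.6 kJ
(iii) reversed (HCHO(g) must end up as a reactant): +108.6 kJ
ΔH = (-2546.6) + (+108.6) = -2438.0 kJ

ΔH = -2438.0 kJ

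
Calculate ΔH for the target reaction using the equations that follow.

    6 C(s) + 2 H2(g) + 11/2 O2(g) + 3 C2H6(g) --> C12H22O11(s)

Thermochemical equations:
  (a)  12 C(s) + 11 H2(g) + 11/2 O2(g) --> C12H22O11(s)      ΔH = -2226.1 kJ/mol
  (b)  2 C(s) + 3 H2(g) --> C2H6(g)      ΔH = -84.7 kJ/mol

ΔH = -1972.0 kJ/mol

(a) as written (C12H22O11(s) already on the product side): -2226.1 kJ/mol
(b) reversed and × 3 (C2H6(g) must end up as a reactant; scale by 3 for the 3 C2H6(g)): (-3)·(-84.7) = +254.1 kJ/mol
ΔH = (-2226.1) + (+254.1) = -1972.0 kJ/mol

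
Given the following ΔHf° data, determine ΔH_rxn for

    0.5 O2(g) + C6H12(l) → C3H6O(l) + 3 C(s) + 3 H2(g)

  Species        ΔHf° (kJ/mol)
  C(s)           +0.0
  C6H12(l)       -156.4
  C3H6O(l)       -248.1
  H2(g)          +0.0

ΔH_rxn = -91.7 kJ/mol

ΔH°rxn = Σ nΔHf°(products) − Σ nΔHf°(reactants).
Products: 1·(-248.1) + 3·(+0.0) + 3·(+0.0) = -248.1
Reactants: 1/2·(+0.0) + 1·(-156.4) = -156.4
ΔH_rxn = (-248.1) − (-156.4) = -91.7 kJ/mol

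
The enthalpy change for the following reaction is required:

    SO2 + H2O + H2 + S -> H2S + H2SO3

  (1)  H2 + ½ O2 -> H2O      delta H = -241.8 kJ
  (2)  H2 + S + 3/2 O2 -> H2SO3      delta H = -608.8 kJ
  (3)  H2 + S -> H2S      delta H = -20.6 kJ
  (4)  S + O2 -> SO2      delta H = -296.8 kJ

(1) reversed (reverse to put H2O on the reactant side): +241.8 kJ
(2) as written (H2SO3 already on the product side): -608.8 kJ
(3) as written (H2S already on the product side): -20.6 kJ
(4) reversed (reverse to put SO2 on the reactant side): +296.8 kJ
delta H = (-1)·(-241.8) + (1)·(-608.8) + (1)·(-20.6) + (-1)·(-296.8) = -90.8 kJ

delta H = -90.8 kJ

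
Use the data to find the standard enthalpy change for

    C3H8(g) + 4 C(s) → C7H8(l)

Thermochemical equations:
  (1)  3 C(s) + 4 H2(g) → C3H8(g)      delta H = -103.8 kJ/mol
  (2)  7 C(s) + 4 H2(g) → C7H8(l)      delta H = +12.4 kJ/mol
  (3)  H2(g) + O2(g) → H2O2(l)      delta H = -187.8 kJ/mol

delta H = 116.2 kJ/mol

(1) reversed (reverse to put C3H8(g) on the reactant side): +103.8 kJ/mol
(2) as written (C7H8(l) already on the product side): +12.4 kJ/mol
(3): not needed (H2O2(l) appears nowhere else).
Since enthalpy is a state function, delta H = (+103.8) + (+12.4) = 116.2 kJ/mol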